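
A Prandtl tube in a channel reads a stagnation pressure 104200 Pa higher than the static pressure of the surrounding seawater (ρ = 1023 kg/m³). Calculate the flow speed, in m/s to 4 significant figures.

At the stagnation point the flow is brought to rest, so Bernoulli gives P_stag − P_static = ½ρv².
v = √(2ΔP/ρ) = √(2·104200/1023) = 14.27 m/s.

v ≈ 14.27 m/s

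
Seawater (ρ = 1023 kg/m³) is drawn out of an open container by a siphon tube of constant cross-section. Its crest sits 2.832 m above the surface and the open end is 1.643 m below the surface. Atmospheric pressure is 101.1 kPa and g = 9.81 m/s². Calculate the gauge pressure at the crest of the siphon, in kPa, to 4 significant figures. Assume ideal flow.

From the surface to the outlet (both open to atmosphere, surface at rest): v = √(2g·h_out) = √(2·9.81·1.643) = 5.678 m/s.
The bore is uniform, so the speed at the crest is the same v. Bernoulli surface→crest: P_atm = P_top + ½ρv² + ρg·h_top.
P_top = 101100 − ½·1023·5.678² − 1023·9.81·2.832 = 56190 Pa. So P_gauge = P_top − P_atm = -44910 Pa.

-44.91 kPa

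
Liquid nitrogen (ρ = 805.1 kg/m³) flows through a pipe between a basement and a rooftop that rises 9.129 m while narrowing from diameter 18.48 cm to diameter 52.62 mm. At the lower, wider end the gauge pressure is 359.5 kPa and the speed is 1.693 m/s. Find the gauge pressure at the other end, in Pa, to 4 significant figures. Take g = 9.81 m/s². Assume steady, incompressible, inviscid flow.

By continuity, v₂ = v₁·A₁/A₂ = 1.693·(268.2/21.75) = 20.88 m/s.
Applying Bernoulli between the two ends and solving for P₂: P₂ = P₁ + ½ρ(v₁² − v₂²) − ρgΔh.
P₂ = 359500 + ½·805.1·(1.693² − 20.88²) − 805.1·9.81·(+9.129) = 359500 + (-174400) − (72100) = 113000 Pa.

113000 Pa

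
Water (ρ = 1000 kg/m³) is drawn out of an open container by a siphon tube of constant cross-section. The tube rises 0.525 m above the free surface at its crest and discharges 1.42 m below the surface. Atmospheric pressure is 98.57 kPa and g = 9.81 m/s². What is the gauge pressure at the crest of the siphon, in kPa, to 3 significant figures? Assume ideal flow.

P_gauge ≈ -19.1 kPa

The outlet speed comes from Torricelli: v = √(2g·1.42) = 5.28 m/s.
With constant cross-section the crest speed equals v; applying Bernoulli from the surface up to the crest, P_top = P_atm − ½ρv² − ρg·h_top.
P_top = 98570 − ½·1000·5.28² − 1000·9.81·0.525 = 79500 Pa. So P_gauge = P_top − P_atm = -19100 Pa.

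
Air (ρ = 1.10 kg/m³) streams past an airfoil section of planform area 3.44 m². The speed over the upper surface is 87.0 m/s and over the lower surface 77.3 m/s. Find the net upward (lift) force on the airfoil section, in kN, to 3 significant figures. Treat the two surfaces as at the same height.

From P + ½ρv² = const at equal height, P_low − P_up = ½ρ(v_up² − v_low²).
ΔP = ½·1.10·(87.0² − 77.3²) = 877 Pa.
Lift = ΔP · A = 877 × 3.44 = 3020 N.

F ≈ 3.02 kN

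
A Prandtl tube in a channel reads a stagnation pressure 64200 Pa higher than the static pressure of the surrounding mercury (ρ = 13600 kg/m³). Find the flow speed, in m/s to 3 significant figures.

At the stagnation point the flow is brought to rest, so Bernoulli gives P_stag − P_static = ½ρv².
v = √(2ΔP/ρ) = √(2·64200/13600) = 3.07 m/s.

v = 3.07 m/s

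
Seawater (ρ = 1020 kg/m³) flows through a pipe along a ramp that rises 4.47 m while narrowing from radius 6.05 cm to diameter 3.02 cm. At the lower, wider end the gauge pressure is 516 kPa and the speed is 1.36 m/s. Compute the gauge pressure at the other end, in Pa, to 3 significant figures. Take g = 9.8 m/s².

P₂ = 229000 Pa

Mass conservation (A₁v₁ = A₂v₂) gives v₂ = 1.36 × 115/7.16 = 21.8 m/s.
Bernoulli: P₁ + ½ρv₁² + ρg h₁ = P₂ + ½ρv₂² + ρg h₂, so P₂ = P₁ + ½ρ(v₁² − v₂²) − ρg(h₂ − h₁).
P₂ = 516000 + ½·1020·(1.36² − 21.8²) − 1020·9.8·(+4.47) = 516000 + (-242000) − (44700) = 229000 Pa.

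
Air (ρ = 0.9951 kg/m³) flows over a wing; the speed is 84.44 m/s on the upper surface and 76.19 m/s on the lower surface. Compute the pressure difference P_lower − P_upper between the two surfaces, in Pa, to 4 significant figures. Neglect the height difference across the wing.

The pressure is lower where the speed is higher: ΔP = ½ρ(v_up² − v_low²).
ΔP = ½·0.9951·(84.44² − 76.19²) = 659.4 Pa.

ΔP ≈ 659.4 Pa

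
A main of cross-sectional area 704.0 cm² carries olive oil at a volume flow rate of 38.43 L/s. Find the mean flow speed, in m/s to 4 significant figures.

Q = 38.43 L/s = 0.03843 m³/s.
v = Q/A = 0.03843 / 0.07040 = 0.5459 m/s.

0.5459 m/s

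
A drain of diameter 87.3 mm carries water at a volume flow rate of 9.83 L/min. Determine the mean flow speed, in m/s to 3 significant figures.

0.0274 m/s

Q = 9.83 L/min = 0.000164 m³/s.
v = Q/A = 0.000164 / 0.00599 = 0.0274 m/s.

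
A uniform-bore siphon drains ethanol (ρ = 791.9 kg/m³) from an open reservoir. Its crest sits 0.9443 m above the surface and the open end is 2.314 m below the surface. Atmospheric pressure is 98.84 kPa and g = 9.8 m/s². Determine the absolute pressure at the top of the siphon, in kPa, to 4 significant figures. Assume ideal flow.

Bernoulli surface→outlet gives ½v² = g·h_out, so v = √(2·9.8·2.314) = 6.735 m/s.
Continuity keeps v the same throughout the tube; from surface to crest, P_atm + 0 = P_top + ½ρv² + ρg·h_top.
P_top = 98840 − ½·791.9·6.735² − 791.9·9.8·0.9443 = 73550 Pa.

P_top ≈ 73.55 kPa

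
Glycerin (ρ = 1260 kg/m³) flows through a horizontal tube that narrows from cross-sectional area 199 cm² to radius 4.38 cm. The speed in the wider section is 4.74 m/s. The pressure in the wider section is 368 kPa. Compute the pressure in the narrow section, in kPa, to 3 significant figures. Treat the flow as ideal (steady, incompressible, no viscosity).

The volume flow rate is constant, so v₂ = (A₁/A₂)v₁ = (199/60.3)·4.74 = 15.7 m/s.
Along the horizontal streamline, P + ½ρv² is constant.
P₂ = P₁ − ½ρ(v₂² − v₁²) = 368000 − ½·1260·(15.7² − 4.74²) = 368000 − 140000 = 228000 Pa.

P₂ ≈ 228 kPa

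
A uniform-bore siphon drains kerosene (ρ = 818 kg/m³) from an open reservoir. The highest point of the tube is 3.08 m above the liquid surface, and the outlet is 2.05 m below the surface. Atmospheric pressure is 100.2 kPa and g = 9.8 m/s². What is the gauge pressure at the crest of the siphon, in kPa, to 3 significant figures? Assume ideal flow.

From the surface to the outlet (both open to atmosphere, surface at rest): v = √(2g·h_out) = √(2·9.8·2.05) = 6.34 m/s.
Continuity keeps v the same throughout the tube; from surface to crest, P_atm + 0 = P_top + ½ρv² + ρg·h_top.
P_top = 100200 − ½·818·6.34² − 818·9.8·3.08 = 59100 Pa. So P_gauge = P_top − P_atm = -41100 Pa.

-41.1 kPa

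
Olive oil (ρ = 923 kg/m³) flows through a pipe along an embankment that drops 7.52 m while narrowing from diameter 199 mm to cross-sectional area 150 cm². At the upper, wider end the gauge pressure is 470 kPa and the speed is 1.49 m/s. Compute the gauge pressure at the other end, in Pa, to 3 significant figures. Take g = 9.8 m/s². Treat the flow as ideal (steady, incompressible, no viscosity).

Mass conservation (A₁v₁ = A₂v₂) gives v₂ = 1.49 × 311/150 = 3.09 m/s.
Applying Bernoulli between the two ends and solving for P₂: P₂ = P₁ + ½ρ(v₁² − v₂²) − ρgΔh.
P₂ = 470000 + ½·923·(1.49² − 3.09²) − 923·9.8·(−7.52) = 470000 + (-3380) − (-68000) = 535000 Pa.

P₂ ≈ 535000 Pa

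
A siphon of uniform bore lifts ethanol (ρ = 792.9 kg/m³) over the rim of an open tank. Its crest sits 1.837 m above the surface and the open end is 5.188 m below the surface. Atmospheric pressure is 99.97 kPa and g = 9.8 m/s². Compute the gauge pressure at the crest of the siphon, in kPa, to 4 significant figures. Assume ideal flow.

-54.59 kPa

From the surface to the outlet (both open to atmosphere, surface at rest): v = √(2g·h_out) = √(2·9.8·5.188) = 10.08 m/s.
Continuity keeps v the same throughout the tube; from surface to crest, P_atm + 0 = P_top + ½ρv² + ρg·h_top.
P_top = 99970 − ½·792.9·10.08² − 792.9·9.8·1.837 = 45380 Pa. So P_gauge = P_top − P_atm = -54590 Pa.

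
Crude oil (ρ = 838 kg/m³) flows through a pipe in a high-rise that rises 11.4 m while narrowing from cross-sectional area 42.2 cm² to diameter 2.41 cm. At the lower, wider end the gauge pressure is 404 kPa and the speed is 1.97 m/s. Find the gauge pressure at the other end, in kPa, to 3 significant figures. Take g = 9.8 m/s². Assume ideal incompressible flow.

P₂ ≈ 173 kPa

Continuity gives A₁v₁ = A₂v₂, so v₂ = (42.2 cm²)/(4.56 cm²) × 1.97 m/s = 18.2 m/s.
Applying Bernoulli between the two ends and solving for P₂: P₂ = P₁ + ½ρ(v₁² − v₂²) − ρgΔh.
P₂ = 404000 + ½·838·(1.97² − 18.2²) − 838·9.8·(+11.4) = 404000 + (-138000) − (93600) = 173000 Pa.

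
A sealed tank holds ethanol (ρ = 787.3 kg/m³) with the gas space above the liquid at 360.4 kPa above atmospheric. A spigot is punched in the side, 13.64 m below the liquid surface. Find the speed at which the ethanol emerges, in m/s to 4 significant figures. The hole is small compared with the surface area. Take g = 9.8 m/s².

v = 34.39 m/s

Take point 1 at the surface (v₁ ≈ 0) and point 2 at the hole (at atmospheric pressure). Bernoulli: P₁ + ρg h = P_atm + ½ρv₂².
With P₁ − P_atm = 360400 Pa, v₂ = √(2gh + 2ΔP/ρ) = √(2·9.8·13.64 + 2·360400/787.3) = 34.39 m/s.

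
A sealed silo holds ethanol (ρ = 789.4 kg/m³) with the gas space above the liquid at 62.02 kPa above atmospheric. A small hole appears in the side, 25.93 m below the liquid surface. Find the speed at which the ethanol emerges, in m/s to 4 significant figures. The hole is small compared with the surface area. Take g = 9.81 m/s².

v ≈ 25.80 m/s

Take point 1 at the surface (v₁ ≈ 0) and point 2 at the hole (at atmospheric pressure). Bernoulli: P₁ + ρg h = P_atm + ½ρv₂².
With P₁ − P_atm = 62020 Pa, v₂ = √(2gh + 2ΔP/ρ) = √(2·9.81·25.93 + 2·62020/789.4) = 25.80 m/s.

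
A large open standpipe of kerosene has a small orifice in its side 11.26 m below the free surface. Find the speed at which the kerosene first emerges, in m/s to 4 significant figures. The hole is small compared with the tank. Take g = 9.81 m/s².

v ≈ 14.86 m/s

With the surface at rest and both surface and jet at atmospheric pressure, Bernoulli gives ρg h = ½ρv², so v = √(2gh) = √(2·9.81·11.26) = 14.86 m/s.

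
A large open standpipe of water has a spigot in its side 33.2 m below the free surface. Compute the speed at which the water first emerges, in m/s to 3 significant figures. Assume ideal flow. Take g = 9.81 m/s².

25.5 m/s

The surface is effectively still and both ends are open, so ½v² = gh and v = √(2·9.81·33.2) = 25.5 m/s.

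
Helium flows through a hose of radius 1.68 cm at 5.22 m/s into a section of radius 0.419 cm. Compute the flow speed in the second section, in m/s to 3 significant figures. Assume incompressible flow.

By continuity, v₂ = v₁·A₁/A₂ = 5.22·(8.87/0.552) = 83.9 m/s.

83.9 m/s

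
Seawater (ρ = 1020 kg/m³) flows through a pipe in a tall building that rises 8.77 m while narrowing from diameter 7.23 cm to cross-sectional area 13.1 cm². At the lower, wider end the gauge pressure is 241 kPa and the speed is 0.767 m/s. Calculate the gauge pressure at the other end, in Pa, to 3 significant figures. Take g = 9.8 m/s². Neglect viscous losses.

P₂ ≈ 151000 Pa

By continuity, v₂ = v₁·A₁/A₂ = 0.767·(41.1/13.1) = 2.40 m/s.
Applying Bernoulli between the two ends and solving for P₂: P₂ = P₁ + ½ρ(v₁² − v₂²) − ρgΔh.
P₂ = 241000 + ½·1020·(0.767² − 2.40²) − 1020·9.8·(+8.77) = 241000 + (-2650) − (87700) = 151000 Pa.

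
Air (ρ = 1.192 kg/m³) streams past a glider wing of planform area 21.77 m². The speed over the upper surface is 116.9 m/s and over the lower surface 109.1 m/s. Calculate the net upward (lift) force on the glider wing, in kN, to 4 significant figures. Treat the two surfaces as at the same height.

The faster flow above has the lower pressure; Bernoulli (same height) gives ΔP = ½ρ(v_up² − v_low²).
ΔP = ½·1.192·(116.9² − 109.1²) = 1051 Pa.
Lift = ΔP · A = 1051 × 21.77 = 22870 N.

22.87 kN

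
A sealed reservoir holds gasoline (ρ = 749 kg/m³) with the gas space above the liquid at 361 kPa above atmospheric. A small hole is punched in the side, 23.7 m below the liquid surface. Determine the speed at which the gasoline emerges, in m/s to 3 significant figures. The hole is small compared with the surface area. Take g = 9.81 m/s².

v = 37.8 m/s

Take point 1 at the surface (v₁ ≈ 0) and point 2 at the hole (at atmospheric pressure). Bernoulli: P₁ + ρg h = P_atm + ½ρv₂².
With P₁ − P_atm = 361000 Pa, v₂ = √(2gh + 2ΔP/ρ) = √(2·9.81·23.7 + 2·361000/749) = 37.8 m/s.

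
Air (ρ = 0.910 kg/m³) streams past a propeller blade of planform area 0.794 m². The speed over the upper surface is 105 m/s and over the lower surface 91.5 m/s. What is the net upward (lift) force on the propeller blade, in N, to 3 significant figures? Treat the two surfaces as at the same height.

From P + ½ρv² = const at equal height, P_low − P_up = ½ρ(v_up² − v_low²).
ΔP = ½·0.910·(105² − 91.5²) = 1210 Pa.
Lift = ΔP · A = 1210 × 0.794 = 958 N.

F ≈ 958 N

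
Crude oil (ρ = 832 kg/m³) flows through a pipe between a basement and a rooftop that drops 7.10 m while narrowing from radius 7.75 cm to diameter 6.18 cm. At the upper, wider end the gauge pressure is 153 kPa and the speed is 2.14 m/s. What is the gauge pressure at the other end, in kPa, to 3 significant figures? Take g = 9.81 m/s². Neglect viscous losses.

Continuity gives A₁v₁ = A₂v₂, so v₂ = (189 cm²)/(30.0 cm²) × 2.14 m/s = 13.5 m/s.
Applying Bernoulli between the two ends and solving for P₂: P₂ = P₁ + ½ρ(v₁² − v₂²) − ρgΔh.
P₂ = 153000 + ½·832·(2.14² − 13.5²) − 832·9.81·(−7.10) = 153000 + (-73500) − (-57900) = 137000 Pa.

137 kPa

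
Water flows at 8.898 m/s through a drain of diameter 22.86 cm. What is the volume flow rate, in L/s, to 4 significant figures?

365.2 L/s

Q = A·v = 0.04104 m² × 8.898 m/s = 0.3652 m³/s.
Converting: 0.3652 m³/s × 1000 = 365.2 L/s.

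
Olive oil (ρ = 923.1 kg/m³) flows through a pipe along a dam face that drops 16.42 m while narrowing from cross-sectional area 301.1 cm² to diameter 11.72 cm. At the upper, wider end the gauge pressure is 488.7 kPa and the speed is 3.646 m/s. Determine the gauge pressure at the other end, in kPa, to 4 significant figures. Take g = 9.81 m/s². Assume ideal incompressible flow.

The volume flow rate is constant, so v₂ = (A₁/A₂)v₁ = (301.1/107.9)·3.646 = 10.18 m/s.
Energy conservation along the streamline gives P₂ = P₁ − ½ρ(v₂² − v₁²) − ρg(h₂ − h₁).
P₂ = 488700 + ½·923.1·(3.646² − 10.18²) − 923.1·9.81·(−16.42) = 488700 + (-41660) − (-148700) = 595700 Pa.

P₂ ≈ 595.7 kPa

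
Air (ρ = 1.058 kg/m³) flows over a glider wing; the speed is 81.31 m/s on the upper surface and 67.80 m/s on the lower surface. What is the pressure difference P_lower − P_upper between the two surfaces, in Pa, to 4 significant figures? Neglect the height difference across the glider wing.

ΔP = 1066 Pa

With negligible Δh, P + ½ρv² is constant, so P_low − P_up = ½ρ(v_up² − v_low²).
ΔP = ½·1.058·(81.31² − 67.80²) = 1066 Pa.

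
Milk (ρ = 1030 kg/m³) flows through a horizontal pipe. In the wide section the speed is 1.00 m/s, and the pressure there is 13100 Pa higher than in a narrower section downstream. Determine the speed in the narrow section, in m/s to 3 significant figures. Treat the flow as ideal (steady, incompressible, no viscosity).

With h₁ = h₂, rearranging Bernoulli gives v₂ = √(v₁² + 2ΔP/ρ).
v₂ = √(1.00² + 2·13100/1030) = √(1.00 + 25.4) = 5.14 m/s.

v₂ ≈ 5.14 m/s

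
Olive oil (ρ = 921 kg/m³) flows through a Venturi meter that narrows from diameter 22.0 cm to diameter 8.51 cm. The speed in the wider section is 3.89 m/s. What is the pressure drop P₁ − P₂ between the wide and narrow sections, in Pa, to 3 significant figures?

By continuity, v₂ = v₁·A₁/A₂ = 3.89·(380/56.9) = 26.0 m/s.
Bernoulli (h₁ = h₂): P₁ − P₂ = ½ρ(v₂² − v₁²).
P₁ − P₂ = ½·921·(26.0² − 3.89²) = ½·921·661 = 304000 Pa.

ΔP = 304000 Pa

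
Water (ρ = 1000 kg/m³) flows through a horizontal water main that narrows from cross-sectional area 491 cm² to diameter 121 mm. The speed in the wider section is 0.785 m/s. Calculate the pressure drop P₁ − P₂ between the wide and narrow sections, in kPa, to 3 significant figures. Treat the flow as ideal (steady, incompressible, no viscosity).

5.31 kPa

By continuity, v₂ = v₁·A₁/A₂ = 0.785·(491/115) = 3.35 m/s.
The pipe is horizontal, so Bernoulli reduces to P₁ + ½ρv₁² = P₂ + ½ρv₂².
P₁ − P₂ = ½·1000·(3.35² − 0.785²) = ½·1000·10.6 = 5310 Pa.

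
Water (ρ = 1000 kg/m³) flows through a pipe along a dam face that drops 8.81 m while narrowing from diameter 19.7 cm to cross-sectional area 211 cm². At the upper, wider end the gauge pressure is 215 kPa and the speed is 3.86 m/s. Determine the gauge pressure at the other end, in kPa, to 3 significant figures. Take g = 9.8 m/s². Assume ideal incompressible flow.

Continuity gives A₁v₁ = A₂v₂, so v₂ = (305 cm²)/(211 cm²) × 3.86 m/s = 5.58 m/s.
Bernoulli: P₁ + ½ρv₁² + ρg h₁ = P₂ + ½ρv₂² + ρg h₂, so P₂ = P₁ + ½ρ(v₁² − v₂²) − ρg(h₂ − h₁).
P₂ = 215000 + ½·1000·(3.86² − 5.58²) − 1000·9.8·(−8.81) = 215000 + (-8100) − (-86300) = 293000 Pa.

P₂ ≈ 293 kPa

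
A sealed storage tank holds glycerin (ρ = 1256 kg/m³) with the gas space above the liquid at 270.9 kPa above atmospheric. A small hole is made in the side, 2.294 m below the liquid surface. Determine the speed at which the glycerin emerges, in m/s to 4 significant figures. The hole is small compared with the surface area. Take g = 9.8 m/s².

Take point 1 at the surface (v₁ ≈ 0) and point 2 at the hole (at atmospheric pressure). Bernoulli: P₁ + ρg h = P_atm + ½ρv₂².
With P₁ − P_atm = 270900 Pa, v₂ = √(2gh + 2ΔP/ρ) = √(2·9.8·2.294 + 2·270900/1256) = 21.83 m/s.

v = 21.83 m/s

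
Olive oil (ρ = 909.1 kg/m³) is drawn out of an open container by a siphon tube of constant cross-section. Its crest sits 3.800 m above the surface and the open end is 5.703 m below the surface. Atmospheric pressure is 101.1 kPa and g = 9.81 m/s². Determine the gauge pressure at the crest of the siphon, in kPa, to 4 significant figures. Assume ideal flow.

Bernoulli surface→outlet gives ½v² = g·h_out, so v = √(2·9.81·5.703) = 10.58 m/s.
With constant cross-section the crest speed equals v; applying Bernoulli from the surface up to the crest, P_top = P_atm − ½ρv² − ρg·h_top.
P_top = 101100 − ½·909.1·10.58² − 909.1·9.81·3.800 = 16350 Pa. So P_gauge = P_top − P_atm = -84750 Pa.

P_gauge ≈ -84.75 kPa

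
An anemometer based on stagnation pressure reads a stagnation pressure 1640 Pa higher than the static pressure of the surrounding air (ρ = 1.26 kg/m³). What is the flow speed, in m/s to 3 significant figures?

51.0 m/s

Bernoulli between the free stream and the stagnation point: ½ρv² = P_stag − P_static.
v = √(2ΔP/ρ) = √(2·1640/1.26) = 51.0 m/s.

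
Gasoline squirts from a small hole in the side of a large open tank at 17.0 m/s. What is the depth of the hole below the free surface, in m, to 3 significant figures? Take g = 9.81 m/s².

For a small hole in a large open tank, ½v² = gh, giving h = v²/(2g).
h = 17.0²/(2·9.81) = 289/19.62 = 14.7 m.

h = 14.7 m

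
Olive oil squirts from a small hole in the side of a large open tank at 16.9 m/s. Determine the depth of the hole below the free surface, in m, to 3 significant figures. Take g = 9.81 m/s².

For a small hole in a large open tank, ½v² = gh, giving h = v²/(2g).
h = 16.9²/(2·9.81) = 286/19.62 = 14.6 m.

h ≈ 14.6 m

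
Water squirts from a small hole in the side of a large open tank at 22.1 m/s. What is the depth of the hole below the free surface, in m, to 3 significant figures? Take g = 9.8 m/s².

24.9 m

For a small hole in a large open tank, ½v² = gh, giving h = v²/(2g).
h = 22.1²/(2·9.8) = 488/19.60 = 24.9 m.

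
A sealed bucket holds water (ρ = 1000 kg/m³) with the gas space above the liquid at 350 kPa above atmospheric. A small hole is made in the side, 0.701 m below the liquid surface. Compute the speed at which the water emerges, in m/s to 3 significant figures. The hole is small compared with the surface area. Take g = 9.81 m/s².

v ≈ 26.7 m/s

Take point 1 at the surface (v₁ ≈ 0) and point 2 at the hole (at atmospheric pressure). Bernoulli: P₁ + ρg h = P_atm + ½ρv₂².
With P₁ − P_atm = 350000 Pa, v₂ = √(2gh + 2ΔP/ρ) = √(2·9.81·0.701 + 2·350000/1000) = 26.7 m/s.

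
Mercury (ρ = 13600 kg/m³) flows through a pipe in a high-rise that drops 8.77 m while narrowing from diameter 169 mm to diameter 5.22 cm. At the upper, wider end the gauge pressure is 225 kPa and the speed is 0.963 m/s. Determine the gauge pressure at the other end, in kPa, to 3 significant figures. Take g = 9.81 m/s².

P₂ ≈ 709 kPa

The volume flow rate is constant, so v₂ = (A₁/A₂)v₁ = (224/21.4)·0.963 = 10.1 m/s.
Applying Bernoulli between the two ends and solving for P₂: P₂ = P₁ + ½ρ(v₁² − v₂²) − ρgΔh.
P₂ = 225000 + ½·13600·(0.963² − 10.1²) − 13600·9.81·(−8.77) = 225000 + (-687000) − (-1170000) = 709000 Pa.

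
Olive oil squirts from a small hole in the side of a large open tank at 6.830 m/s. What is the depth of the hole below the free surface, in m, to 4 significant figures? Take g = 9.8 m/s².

h = 2.380 m

For a small hole in a large open tank, ½v² = gh, giving h = v²/(2g).
h = 6.830²/(2·9.8) = 46.65/19.60 = 2.380 m.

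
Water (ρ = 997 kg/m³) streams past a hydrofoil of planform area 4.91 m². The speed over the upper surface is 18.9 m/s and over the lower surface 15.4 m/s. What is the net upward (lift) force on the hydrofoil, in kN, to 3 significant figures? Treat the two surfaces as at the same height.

F ≈ 294 kN

The faster flow above has the lower pressure; Bernoulli (same height) gives ΔP = ½ρ(v_up² − v_low²).
ΔP = ½·997·(18.9² − 15.4²) = 59800 Pa.
Lift = ΔP · A = 59800 × 4.91 = 294000 N.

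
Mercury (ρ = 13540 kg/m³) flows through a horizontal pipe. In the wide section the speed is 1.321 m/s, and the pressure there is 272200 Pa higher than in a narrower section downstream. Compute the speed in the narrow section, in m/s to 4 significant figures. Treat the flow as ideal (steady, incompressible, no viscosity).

v₂ ≈ 6.477 m/s

With h₁ = h₂, rearranging Bernoulli gives v₂ = √(v₁² + 2ΔP/ρ).
v₂ = √(1.321² + 2·272200/13540) = √(1.745 + 40.21) = 6.477 m/s.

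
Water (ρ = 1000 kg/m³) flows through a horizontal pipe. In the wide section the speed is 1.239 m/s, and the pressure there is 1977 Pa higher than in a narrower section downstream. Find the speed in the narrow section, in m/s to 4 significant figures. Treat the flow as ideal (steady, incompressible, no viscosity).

With h₁ = h₂, rearranging Bernoulli gives v₂ = √(v₁² + 2ΔP/ρ).
v₂ = √(1.239² + 2·1977/1000) = √(1.535 + 3.954) = 2.343 m/s.

v₂ = 2.343 m/s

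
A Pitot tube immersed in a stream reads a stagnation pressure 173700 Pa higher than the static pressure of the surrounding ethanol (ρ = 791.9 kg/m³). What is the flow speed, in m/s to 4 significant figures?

v = 20.94 m/s

Bernoulli between the free stream and the stagnation point: ½ρv² = P_stag − P_static.
v = √(2ΔP/ρ) = √(2·173700/791.9) = 20.94 m/s.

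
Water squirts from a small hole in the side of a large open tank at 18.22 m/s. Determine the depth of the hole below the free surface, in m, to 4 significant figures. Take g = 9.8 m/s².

Torricelli: v = √(2gh), so h = v²/(2g).
h = 18.22²/(2·9.8) = 332.0/19.60 = 16.94 m.

h = 16.94 m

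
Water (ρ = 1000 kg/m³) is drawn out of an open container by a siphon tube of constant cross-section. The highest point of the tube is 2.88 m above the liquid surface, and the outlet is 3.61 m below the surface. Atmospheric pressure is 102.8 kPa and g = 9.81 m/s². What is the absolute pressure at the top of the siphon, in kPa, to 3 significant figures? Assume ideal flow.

P_top ≈ 39.1 kPa

Bernoulli surface→outlet gives ½v² = g·h_out, so v = √(2·9.81·3.61) = 8.42 m/s.
The bore is uniform, so the speed at the crest is the same v. Bernoulli surface→crest: P_atm = P_top + ½ρv² + ρg·h_top.
P_top = 102800 − ½·1000·8.42² − 1000·9.81·2.88 = 39100 Pa.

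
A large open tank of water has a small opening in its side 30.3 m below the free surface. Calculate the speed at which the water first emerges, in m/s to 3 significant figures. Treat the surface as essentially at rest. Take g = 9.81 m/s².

Torricelli's result v = √(2gh) gives v = √(2·9.81·30.3) = 24.4 m/s.

v = 24.4 m/s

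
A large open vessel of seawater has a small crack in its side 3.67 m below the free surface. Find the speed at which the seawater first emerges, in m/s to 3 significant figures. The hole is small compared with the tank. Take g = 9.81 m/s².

The surface is effectively still and both ends are open, so ½v² = gh and v = √(2·9.81·3.67) = 8.49 m/s.

v = 8.49 m/s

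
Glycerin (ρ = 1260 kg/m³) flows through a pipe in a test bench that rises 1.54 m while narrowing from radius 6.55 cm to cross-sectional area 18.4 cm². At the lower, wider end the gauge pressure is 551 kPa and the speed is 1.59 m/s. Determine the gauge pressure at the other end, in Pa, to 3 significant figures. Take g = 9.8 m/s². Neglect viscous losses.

P₂ ≈ 448000 Pa

The volume flow rate is constant, so v₂ = (A₁/A₂)v₁ = (135/18.4)·1.59 = 11.6 m/s.
Energy conservation along the streamline gives P₂ = P₁ − ½ρ(v₂² − v₁²) − ρg(h₂ − h₁).
P₂ = 551000 + ½·1260·(1.59² − 11.6²) − 1260·9.8·(+1.54) = 551000 + (-83900) − (19000) = 448000 Pa.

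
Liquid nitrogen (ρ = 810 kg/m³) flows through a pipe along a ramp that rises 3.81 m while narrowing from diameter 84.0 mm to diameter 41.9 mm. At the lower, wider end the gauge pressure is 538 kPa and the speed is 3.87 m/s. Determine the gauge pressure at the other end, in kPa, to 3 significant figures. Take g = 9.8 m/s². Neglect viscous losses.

P₂ ≈ 416 kPa

Continuity gives A₁v₁ = A₂v₂, so v₂ = (55.4 cm²)/(13.8 cm²) × 3.87 m/s = 15.6 m/s.
Bernoulli: P₁ + ½ρv₁² + ρg h₁ = P₂ + ½ρv₂² + ρg h₂, so P₂ = P₁ + ½ρ(v₁² − v₂²) − ρg(h₂ − h₁).
P₂ = 538000 + ½·810·(3.87² − 15.6²) − 810·9.8·(+3.81) = 538000 + (-91900) − (30200) = 416000 Pa.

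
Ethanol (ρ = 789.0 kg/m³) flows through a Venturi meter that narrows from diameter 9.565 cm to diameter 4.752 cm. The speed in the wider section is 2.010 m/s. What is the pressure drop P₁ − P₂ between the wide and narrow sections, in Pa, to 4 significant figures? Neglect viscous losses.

ΔP ≈ 24570 Pa

By continuity, v₂ = v₁·A₁/A₂ = 2.010·(71.86/17.74) = 8.144 m/s.
Bernoulli (h₁ = h₂): P₁ − P₂ = ½ρ(v₂² − v₁²).
P₁ − P₂ = ½·789.0·(8.144² − 2.010²) = ½·789.0·62.28 = 24570 Pa.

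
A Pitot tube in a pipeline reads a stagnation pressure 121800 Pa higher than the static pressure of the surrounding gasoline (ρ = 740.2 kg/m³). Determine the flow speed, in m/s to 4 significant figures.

At the stagnation point the flow is brought to rest, so Bernoulli gives P_stag − P_static = ½ρv².
v = √(2ΔP/ρ) = √(2·121800/740.2) = 18.14 m/s.

v ≈ 18.14 m/s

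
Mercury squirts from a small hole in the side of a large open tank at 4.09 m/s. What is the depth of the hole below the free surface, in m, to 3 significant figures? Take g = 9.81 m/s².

Inverting v = √(2gh) gives h = v² / 2g.
h = 4.09²/(2·9.81) = 16.7/19.62 = 0.853 m.

0.853 m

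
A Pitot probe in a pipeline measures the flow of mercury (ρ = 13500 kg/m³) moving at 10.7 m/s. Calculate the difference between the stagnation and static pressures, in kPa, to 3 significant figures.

ΔP ≈ 773 kPa

The dynamic pressure equals the rise in static pressure at the stagnation point: ΔP = ½ρv².
ΔP = ½·13500·10.7² = 773000 Pa.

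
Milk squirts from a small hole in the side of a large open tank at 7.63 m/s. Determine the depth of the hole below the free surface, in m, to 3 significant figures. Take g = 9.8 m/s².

h = 2.97 m

For a small hole in a large open tank, ½v² = gh, giving h = v²/(2g).
h = 7.63²/(2·9.8) = 58.2/19.60 = 2.97 m.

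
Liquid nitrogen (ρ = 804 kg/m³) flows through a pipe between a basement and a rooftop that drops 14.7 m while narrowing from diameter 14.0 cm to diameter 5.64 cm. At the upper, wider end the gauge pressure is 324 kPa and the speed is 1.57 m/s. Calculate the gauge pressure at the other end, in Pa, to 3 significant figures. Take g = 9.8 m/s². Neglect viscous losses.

The volume flow rate is constant, so v₂ = (A₁/A₂)v₁ = (154/25.0)·1.57 = 9.67 m/s.
Applying Bernoulli between the two ends and solving for P₂: P₂ = P₁ + ½ρ(v₁² − v₂²) − ρgΔh.
P₂ = 324000 + ½·804·(1.57² − 9.67²) − 804·9.8·(−14.7) = 324000 + (-36600) − (-116000) = 403000 Pa.

P₂ ≈ 403000 Pa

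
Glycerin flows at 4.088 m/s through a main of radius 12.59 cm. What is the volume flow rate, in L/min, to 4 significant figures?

Q = A·v = 0.04980 m² × 4.088 m/s = 0.2036 m³/s.
Converting: 0.2036 m³/s × 60000 = 12210 L/min.

12210 L/min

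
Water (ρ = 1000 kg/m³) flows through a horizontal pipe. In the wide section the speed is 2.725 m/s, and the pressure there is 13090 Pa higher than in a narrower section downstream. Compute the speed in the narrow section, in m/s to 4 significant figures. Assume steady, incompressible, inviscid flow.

v₂ = 5.797 m/s

Along the level pipe P + ½ρv² is conserved, hence v₂² = v₁² + 2(P₁ − P₂)/ρ.
v₂ = √(2.725² + 2·13090/1000) = √(7.426 + 26.18) = 5.797 m/s.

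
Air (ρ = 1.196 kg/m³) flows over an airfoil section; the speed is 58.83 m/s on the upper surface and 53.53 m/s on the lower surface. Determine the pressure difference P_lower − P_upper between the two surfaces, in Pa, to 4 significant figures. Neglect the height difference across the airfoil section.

With negligible Δh, P + ½ρv² is constant, so P_low − P_up = ½ρ(v_up² − v_low²).
ΔP = ½·1.196·(58.83² − 53.53²) = 356.1 Pa.

356.1 Pa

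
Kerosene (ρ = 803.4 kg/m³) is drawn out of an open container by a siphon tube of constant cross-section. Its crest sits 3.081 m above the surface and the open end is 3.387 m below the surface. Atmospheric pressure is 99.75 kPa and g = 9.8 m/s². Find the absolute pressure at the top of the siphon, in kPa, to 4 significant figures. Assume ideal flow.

Bernoulli surface→outlet gives ½v² = g·h_out, so v = √(2·9.8·3.387) = 8.148 m/s.
The bore is uniform, so the speed at the crest is the same v. Bernoulli surface→crest: P_atm = P_top + ½ρv² + ρg·h_top.
P_top = 99750 − ½·803.4·8.148² − 803.4·9.8·3.081 = 48830 Pa.

P_top = 48.83 kPa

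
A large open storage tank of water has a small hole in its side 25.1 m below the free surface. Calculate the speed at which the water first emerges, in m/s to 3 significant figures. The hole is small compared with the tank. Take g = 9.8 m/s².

With the surface at rest and both surface and jet at atmospheric pressure, Bernoulli gives ρg h = ½ρv², so v = √(2gh) = √(2·9.8·25.1) = 22.2 m/s.

v ≈ 22.2 m/s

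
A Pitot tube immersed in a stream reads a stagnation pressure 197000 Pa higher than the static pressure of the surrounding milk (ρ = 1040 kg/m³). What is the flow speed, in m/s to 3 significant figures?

Bernoulli between the free stream and the stagnation point: ½ρv² = P_stag − P_static.
v = √(2ΔP/ρ) = √(2·197000/1040) = 19.5 m/s.

v = 19.5 m/s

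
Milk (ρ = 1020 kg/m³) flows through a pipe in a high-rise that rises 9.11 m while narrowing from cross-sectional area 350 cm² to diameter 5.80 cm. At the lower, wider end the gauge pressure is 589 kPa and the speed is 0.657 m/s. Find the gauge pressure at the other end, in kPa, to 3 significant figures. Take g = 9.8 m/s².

P₂ ≈ 460 kPa

Mass conservation (A₁v₁ = A₂v₂) gives v₂ = 0.657 × 350/26.4 = 8.70 m/s.
Bernoulli: P₁ + ½ρv₁² + ρg h₁ = P₂ + ½ρv₂² + ρg h₂, so P₂ = P₁ + ½ρ(v₁² − v₂²) − ρg(h₂ − h₁).
P₂ = 589000 + ½·1020·(0.657² − 8.70²) − 1020·9.8·(+9.11) = 589000 + (-38400) − (91100) = 460000 Pa.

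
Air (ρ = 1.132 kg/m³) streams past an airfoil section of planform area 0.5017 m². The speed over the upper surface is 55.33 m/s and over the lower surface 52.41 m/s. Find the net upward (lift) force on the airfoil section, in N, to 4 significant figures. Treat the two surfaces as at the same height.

F = 89.33 N

The faster flow above has the lower pressure; Bernoulli (same height) gives ΔP = ½ρ(v_up² − v_low²).
ΔP = ½·1.132·(55.33² − 52.41²) = 178.1 Pa.
Lift = ΔP · A = 178.1 × 0.5017 = 89.33 N.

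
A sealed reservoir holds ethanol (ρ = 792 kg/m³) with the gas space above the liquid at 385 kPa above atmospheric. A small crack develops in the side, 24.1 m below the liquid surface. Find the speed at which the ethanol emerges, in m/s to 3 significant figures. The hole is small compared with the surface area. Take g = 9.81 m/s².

v ≈ 38.0 m/s

Take point 1 at the surface (v₁ ≈ 0) and point 2 at the hole (at atmospheric pressure). Bernoulli: P₁ + ρg h = P_atm + ½ρv₂².
With P₁ − P_atm = 385000 Pa, v₂ = √(2gh + 2ΔP/ρ) = √(2·9.81·24.1 + 2·385000/792) = 38.0 m/s.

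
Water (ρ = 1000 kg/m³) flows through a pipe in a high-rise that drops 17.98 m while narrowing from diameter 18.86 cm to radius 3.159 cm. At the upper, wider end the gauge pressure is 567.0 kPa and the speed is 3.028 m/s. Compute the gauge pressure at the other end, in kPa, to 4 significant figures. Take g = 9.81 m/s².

P₂ ≈ 383.9 kPa

The volume flow rate is constant, so v₂ = (A₁/A₂)v₁ = (279.4/31.35)·3.028 = 26.98 m/s.
Applying Bernoulli between the two ends and solving for P₂: P₂ = P₁ + ½ρ(v₁² − v₂²) − ρgΔh.
P₂ = 567000 + ½·1000·(3.028² − 26.98²) − 1000·9.81·(−17.98) = 567000 + (-359400) − (-176400) = 383900 Pa.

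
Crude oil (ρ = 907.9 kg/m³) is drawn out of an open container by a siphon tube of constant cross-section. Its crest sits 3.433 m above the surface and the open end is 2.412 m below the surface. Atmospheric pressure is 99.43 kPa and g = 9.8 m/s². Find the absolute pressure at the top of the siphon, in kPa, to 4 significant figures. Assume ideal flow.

Bernoulli surface→outlet gives ½v² = g·h_out, so v = √(2·9.8·2.412) = 6.876 m/s.
The bore is uniform, so the speed at the crest is the same v. Bernoulli surface→crest: P_atm = P_top + ½ρv² + ρg·h_top.
P_top = 99430 − ½·907.9·6.876² − 907.9·9.8·3.433 = 47420 Pa.

P_top = 47.42 kPa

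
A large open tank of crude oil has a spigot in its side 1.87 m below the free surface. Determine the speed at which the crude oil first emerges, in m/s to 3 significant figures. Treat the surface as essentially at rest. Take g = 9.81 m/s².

v ≈ 6.06 m/s

The surface is effectively still and both ends are open, so ½v² = gh and v = √(2·9.81·1.87) = 6.06 m/s.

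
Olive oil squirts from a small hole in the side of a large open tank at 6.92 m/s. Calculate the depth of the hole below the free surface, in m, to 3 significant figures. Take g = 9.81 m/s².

h = 2.44 m

For a small hole in a large open tank, ½v² = gh, giving h = v²/(2g).
h = 6.92²/(2·9.81) = 47.9/19.62 = 2.44 m.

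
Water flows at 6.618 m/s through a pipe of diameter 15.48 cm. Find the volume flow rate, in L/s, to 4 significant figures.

Q = A·v = 0.01882 m² × 6.618 m/s = 0.1246 m³/s.
Converting: 0.1246 m³/s × 1000 = 124.6 L/s.

Q = 124.6 L/s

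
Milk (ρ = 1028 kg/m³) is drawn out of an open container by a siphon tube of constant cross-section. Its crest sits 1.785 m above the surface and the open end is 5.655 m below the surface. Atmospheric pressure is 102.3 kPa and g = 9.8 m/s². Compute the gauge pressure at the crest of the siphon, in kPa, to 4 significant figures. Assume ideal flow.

P_gauge ≈ -74.95 kPa

The outlet speed comes from Torricelli: v = √(2g·5.655) = 10.53 m/s.
Continuity keeps v the same throughout the tube; from surface to crest, P_atm + 0 = P_top + ½ρv² + ρg·h_top.
P_top = 102300 − ½·1028·10.53² − 1028·9.8·1.785 = 27350 Pa. So P_gauge = P_top − P_atm = -74950 Pa.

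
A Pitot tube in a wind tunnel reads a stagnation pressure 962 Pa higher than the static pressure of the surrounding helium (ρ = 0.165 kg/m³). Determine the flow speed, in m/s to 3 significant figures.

v ≈ 108 m/s

Bernoulli between the free stream and the stagnation point: ½ρv² = P_stag − P_static.
v = √(2ΔP/ρ) = √(2·962/0.165) = 108 m/s.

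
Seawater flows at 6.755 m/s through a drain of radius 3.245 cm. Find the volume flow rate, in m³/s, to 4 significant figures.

Q = A·v = 0.003308 m² × 6.755 m/s = 0.02235 m³/s.

0.02235 m³/s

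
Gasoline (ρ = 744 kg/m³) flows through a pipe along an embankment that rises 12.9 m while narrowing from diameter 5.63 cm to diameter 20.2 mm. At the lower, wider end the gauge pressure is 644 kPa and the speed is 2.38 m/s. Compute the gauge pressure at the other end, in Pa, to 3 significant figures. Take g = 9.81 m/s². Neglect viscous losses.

Mass conservation (A₁v₁ = A₂v₂) gives v₂ = 2.38 × 24.9/3.20 = 18.5 m/s.
Applying Bernoulli between the two ends and solving for P₂: P₂ = P₁ + ½ρ(v₁² − v₂²) − ρgΔh.
P₂ = 644000 + ½·744·(2.38² − 18.5²) − 744·9.81·(+12.9) = 644000 + (-125000) − (94200) = 425000 Pa.

P₂ = 425000 Pa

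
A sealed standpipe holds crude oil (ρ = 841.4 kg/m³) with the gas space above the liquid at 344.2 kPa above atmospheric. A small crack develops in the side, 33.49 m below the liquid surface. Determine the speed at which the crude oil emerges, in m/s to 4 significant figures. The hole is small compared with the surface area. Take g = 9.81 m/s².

Take point 1 at the surface (v₁ ≈ 0) and point 2 at the hole (at atmospheric pressure). Bernoulli: P₁ + ρg h = P_atm + ½ρv₂².
With P₁ − P_atm = 344200 Pa, v₂ = √(2gh + 2ΔP/ρ) = √(2·9.81·33.49 + 2·344200/841.4) = 38.41 m/s.

v ≈ 38.41 m/s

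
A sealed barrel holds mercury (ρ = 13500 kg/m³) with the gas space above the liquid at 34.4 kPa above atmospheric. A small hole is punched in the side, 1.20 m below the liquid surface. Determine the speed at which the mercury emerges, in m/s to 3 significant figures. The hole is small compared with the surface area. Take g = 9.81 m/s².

Take point 1 at the surface (v₁ ≈ 0) and point 2 at the hole (at atmospheric pressure). Bernoulli: P₁ + ρg h = P_atm + ½ρv₂².
With P₁ − P_atm = 34400 Pa, v₂ = √(2gh + 2ΔP/ρ) = √(2·9.81·1.20 + 2·34400/13500) = 5.35 m/s.

v ≈ 5.35 m/s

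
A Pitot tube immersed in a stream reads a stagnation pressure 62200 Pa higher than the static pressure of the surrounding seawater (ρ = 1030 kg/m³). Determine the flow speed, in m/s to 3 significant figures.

At the stagnation point the flow is brought to rest, so Bernoulli gives P_stag − P_static = ½ρv².
v = √(2ΔP/ρ) = √(2·62200/1030) = 11.0 m/s.

v = 11.0 m/s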